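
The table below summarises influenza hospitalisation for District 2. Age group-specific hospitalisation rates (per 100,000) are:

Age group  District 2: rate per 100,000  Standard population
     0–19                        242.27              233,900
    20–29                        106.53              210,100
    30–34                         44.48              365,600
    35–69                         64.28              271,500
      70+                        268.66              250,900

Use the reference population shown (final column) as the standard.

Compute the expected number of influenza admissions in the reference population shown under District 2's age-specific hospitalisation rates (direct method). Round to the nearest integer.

1802

Expected influenza admissions = Σ (standard pop × age-specific rate ÷ 100,000)
= 233,900×242.27/100,000 + 210,100×106.53/100,000 + 365,600×44.48/100,000 + 271,500×64.28/100,000 + 250,900×268.66/100,000
= 566.67 + 223.82 + 162.62 + 174.52 + 674.07 = 1801.70.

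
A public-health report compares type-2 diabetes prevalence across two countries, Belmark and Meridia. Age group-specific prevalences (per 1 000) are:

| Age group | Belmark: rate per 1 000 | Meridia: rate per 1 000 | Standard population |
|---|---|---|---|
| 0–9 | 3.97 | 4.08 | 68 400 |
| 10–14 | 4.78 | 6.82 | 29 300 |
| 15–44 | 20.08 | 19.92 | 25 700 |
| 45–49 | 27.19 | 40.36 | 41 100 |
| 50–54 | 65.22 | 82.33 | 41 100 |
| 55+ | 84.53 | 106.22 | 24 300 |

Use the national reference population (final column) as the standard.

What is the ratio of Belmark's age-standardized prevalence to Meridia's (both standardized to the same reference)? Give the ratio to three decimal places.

Standard total = 229 900; weights = 0.2975, 0.1274, 0.1118, 0.1788, 0.1788, 0.1057.
Belmark: 0.2975×3.97 + 0.1274×4.78 + 0.1118×20.08 + 0.1788×27.19 + 0.1788×65.22 + 0.1057×84.53 = 29.4902 per 1 000.
Meridia: 0.2975×4.08 + 0.1274×6.82 + 0.1118×19.92 + 0.1788×40.36 + 0.1788×82.33 + 0.1057×106.22 = 37.4708 per 1 000.
Ratio = 29.4902 ÷ 37.4708 = 0.78702.

0.787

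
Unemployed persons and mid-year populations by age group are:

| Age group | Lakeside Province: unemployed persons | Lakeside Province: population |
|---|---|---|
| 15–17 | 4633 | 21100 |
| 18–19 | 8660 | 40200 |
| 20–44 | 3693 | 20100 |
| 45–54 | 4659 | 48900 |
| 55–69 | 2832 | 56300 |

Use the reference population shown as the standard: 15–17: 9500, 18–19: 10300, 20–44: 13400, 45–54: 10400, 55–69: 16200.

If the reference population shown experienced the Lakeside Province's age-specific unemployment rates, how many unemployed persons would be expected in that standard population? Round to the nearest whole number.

Age-specific rates per 1000 for the Lakeside Province: 219.573, 215.423, 183.731, 95.276, 50.302.
Expected unemployed persons = Σ (standard pop × age-specific rate ÷ 1000)
= 9500×219.573/1000 + 10300×215.423/1000 + 13400×183.731/1000 + 10400×95.276/1000 + 16200×50.302/1000
= 2085.95 + 2218.86 + 2462.00 + 990.87 + 814.89 = 8572.57.

8573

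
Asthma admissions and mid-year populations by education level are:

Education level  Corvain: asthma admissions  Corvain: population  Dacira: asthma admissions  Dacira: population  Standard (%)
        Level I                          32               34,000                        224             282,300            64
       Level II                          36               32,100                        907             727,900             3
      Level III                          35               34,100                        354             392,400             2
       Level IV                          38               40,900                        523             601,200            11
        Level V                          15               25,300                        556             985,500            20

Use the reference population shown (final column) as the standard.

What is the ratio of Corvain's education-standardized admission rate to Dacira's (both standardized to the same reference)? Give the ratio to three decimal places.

1.137

Education-specific rates per 10,000 for Corvain: 9.41, 11.21, 10.26, 9.29, 5.93.
For Dacira: 7.93, 12.46, 9.02, 8.70, 5.64.
Standard weights: 0.64, 0.03, 0.02, 0.11, 0.20.
Corvain: 0.6400×9.41 + 0.0300×11.21 + 0.0200×10.26 + 0.1100×9.29 + 0.2000×5.93 = 8.7730 per 10,000.
Dacira: 0.6400×7.93 + 0.0300×12.46 + 0.0200×9.02 + 0.1100×8.70 + 0.2000×5.64 = 7.7178 per 10,000.
Ratio = 8.7730 ÷ 7.7178 = 1.13673.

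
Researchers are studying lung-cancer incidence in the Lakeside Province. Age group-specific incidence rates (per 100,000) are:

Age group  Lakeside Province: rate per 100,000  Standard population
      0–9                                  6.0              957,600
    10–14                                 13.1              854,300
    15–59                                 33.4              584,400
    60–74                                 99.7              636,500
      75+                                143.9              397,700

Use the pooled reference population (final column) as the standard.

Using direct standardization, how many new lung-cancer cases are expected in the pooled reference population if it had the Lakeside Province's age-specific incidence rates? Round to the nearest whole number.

Expected new lung-cancer cases = Σ (standard pop × age-specific rate ÷ 100,000)
= 957,600×6.0/100,000 + 854,300×13.1/100,000 + 584,400×33.4/100,000 + 636,500×99.7/100,000 + 397,700×143.9/100,000
= 57.46 + 111.91 + 195.19 + 634.59 + 572.29 = 1571.44.

1571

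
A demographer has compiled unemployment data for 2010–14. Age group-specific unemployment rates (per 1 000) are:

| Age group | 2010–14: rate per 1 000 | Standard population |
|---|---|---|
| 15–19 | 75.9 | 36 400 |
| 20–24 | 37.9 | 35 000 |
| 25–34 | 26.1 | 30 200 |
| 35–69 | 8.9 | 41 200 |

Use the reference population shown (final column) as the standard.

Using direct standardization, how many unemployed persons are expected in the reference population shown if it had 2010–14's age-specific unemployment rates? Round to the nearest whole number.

5244

Expected unemployed persons = Σ (standard pop × age-specific rate ÷ 1 000)
= 36 400×75.9/1 000 + 35 000×37.9/1 000 + 30 200×26.1/1 000 + 41 200×8.9/1 000
= 2762.76 + 1326.50 + 788.22 + 366.68 = 5244.16.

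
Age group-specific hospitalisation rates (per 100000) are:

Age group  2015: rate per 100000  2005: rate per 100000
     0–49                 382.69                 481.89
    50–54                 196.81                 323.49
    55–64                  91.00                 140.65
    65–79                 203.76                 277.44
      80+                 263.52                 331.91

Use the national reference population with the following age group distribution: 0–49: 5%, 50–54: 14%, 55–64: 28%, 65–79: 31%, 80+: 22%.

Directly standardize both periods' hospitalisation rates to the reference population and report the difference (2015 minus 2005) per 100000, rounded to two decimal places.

-74.48

Standard weights: 0.05, 0.14, 0.28, 0.31, 0.22.
2015: 0.0500×382.69 + 0.1400×196.81 + 0.2800×91.00 + 0.3100×203.76 + 0.2200×263.52 = 193.3079 per 100000.
2005: 0.0500×481.89 + 0.1400×323.49 + 0.2800×140.65 + 0.3100×277.44 + 0.2200×331.91 = 267.7917 per 100000.
Difference = 193.3079 − 267.7917 = -74.4838.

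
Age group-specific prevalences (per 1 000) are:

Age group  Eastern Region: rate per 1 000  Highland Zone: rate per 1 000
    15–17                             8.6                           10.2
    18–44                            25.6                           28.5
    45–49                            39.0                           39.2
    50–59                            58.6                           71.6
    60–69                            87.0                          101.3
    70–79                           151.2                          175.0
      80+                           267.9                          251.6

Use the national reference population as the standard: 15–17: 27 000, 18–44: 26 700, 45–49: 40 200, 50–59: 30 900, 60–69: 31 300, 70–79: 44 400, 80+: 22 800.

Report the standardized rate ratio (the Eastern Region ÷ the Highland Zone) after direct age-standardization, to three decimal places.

Standard total = 223 300; weights = 0.1209, 0.1196, 0.1800, 0.1384, 0.1402, 0.1988, 0.1021.
The Eastern Region: 0.1209×8.6 + 0.1196×25.6 + 0.1800×39.0 + 0.1384×58.6 + 0.1402×87.0 + 0.1988×151.2 + 0.1021×267.9 = 88.8435 per 1 000.
The Highland Zone: 0.1209×10.2 + 0.1196×28.5 + 0.1800×39.2 + 0.1384×71.6 + 0.1402×101.3 + 0.1988×175.0 + 0.1021×251.6 = 96.2911 per 1 000.
Ratio = 88.8435 ÷ 96.2911 = 0.92266.

0.923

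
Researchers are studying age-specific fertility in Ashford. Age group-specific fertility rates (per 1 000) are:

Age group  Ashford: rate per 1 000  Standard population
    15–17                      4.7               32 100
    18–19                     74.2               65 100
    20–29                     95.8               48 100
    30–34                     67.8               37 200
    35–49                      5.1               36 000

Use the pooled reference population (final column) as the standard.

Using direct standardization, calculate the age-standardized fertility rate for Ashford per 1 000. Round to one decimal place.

56.3

Standard total = 218 500; weights = 0.1469, 0.2979, 0.2201, 0.1703, 0.1648.
Standardized rate: 0.1469×4.7 + 0.2979×74.2 + 0.2201×95.8 + 0.1703×67.8 + 0.1648×5.1 = 56.2702 per 1 000.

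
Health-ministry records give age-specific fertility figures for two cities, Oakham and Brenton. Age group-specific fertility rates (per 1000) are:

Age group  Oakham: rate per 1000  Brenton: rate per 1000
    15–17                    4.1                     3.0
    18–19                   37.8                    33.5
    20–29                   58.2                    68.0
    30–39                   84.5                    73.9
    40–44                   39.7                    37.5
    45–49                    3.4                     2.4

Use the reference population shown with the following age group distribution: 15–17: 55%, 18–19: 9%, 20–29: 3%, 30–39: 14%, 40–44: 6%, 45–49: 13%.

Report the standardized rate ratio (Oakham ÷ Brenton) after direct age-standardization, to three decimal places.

1.125

Standard weights: 0.55, 0.09, 0.03, 0.14, 0.06, 0.13.
Oakham: 0.5500×4.1 + 0.0900×37.8 + 0.0300×58.2 + 0.1400×84.5 + 0.0600×39.7 + 0.1300×3.4 = 22.0570 per 1000.
Brenton: 0.5500×3.0 + 0.0900×33.5 + 0.0300×68.0 + 0.1400×73.9 + 0.0600×37.5 + 0.1300×2.4 = 19.6130 per 1000.
Ratio = 22.0570 ÷ 19.6130 = 1.12461.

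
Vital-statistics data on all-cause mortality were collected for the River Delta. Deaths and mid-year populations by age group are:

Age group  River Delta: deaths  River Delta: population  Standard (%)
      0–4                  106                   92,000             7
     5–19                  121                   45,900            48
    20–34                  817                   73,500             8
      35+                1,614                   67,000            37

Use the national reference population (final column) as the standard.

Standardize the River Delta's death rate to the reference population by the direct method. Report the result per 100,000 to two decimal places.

1114.84

Age-specific rates per 100,000 for the River Delta: 115.22, 263.62, 1111.56, 2408.96.
Standard weights: 0.07, 0.48, 0.08, 0.37.
Standardized rate: 0.0700×115.22 + 0.4800×263.62 + 0.0800×1111.56 + 0.3700×2408.96 = 1114.8398 per 100,000.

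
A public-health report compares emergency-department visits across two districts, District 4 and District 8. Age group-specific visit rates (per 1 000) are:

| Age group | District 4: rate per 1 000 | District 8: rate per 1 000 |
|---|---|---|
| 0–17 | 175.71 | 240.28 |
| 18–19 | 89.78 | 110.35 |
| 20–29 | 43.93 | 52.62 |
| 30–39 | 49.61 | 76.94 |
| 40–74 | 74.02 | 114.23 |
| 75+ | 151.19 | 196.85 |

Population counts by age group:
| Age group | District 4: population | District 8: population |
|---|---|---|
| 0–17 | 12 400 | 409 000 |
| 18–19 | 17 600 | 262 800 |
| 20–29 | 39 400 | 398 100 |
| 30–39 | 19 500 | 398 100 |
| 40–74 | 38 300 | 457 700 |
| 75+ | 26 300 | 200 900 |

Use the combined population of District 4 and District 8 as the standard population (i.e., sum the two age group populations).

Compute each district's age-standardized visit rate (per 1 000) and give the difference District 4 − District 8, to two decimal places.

Combined standard total = 2 280 100; weights = 0.1848, 0.1230, 0.1919, 0.1831, 0.2175, 0.0996.
District 4: 0.1848×175.71 + 0.1230×89.78 + 0.1919×43.93 + 0.1831×49.61 + 0.2175×74.02 + 0.0996×151.19 = 92.1974 per 1 000.
District 8: 0.1848×240.28 + 0.1230×110.35 + 0.1919×52.62 + 0.1831×76.94 + 0.2175×114.23 + 0.0996×196.85 = 126.6304 per 1 000.
Difference = 92.1974 − 126.6304 = -34.4330.

-34.43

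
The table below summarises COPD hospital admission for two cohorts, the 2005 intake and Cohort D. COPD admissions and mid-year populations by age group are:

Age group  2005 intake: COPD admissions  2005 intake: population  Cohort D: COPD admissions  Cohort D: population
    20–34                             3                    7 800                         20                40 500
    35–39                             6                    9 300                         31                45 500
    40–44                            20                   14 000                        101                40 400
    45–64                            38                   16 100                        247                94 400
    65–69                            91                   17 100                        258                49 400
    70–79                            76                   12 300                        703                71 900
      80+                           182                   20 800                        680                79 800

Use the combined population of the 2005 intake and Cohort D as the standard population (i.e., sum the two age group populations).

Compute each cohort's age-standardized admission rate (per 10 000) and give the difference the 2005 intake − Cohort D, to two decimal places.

-7.07

Age-specific rates per 10 000 for the 2005 intake: 3.85, 6.45, 14.29, 23.60, 53.22, 61.79, 87.50.
For Cohort D: 4.94, 6.81, 25.00, 26.17, 52.23, 97.77, 85.21.
Combined standard total = 519 300; weights = 0.0930, 0.1055, 0.1048, 0.2128, 0.1281, 0.1621, 0.1937.
The 2005 intake: 0.0930×3.85 + 0.1055×6.45 + 0.1048×14.29 + 0.2128×23.60 + 0.1281×53.22 + 0.1621×61.79 + 0.1937×87.50 = 41.3413 per 10 000.
Cohort D: 0.0930×4.94 + 0.1055×6.81 + 0.1048×25.00 + 0.2128×26.17 + 0.1281×52.23 + 0.1621×97.77 + 0.1937×85.21 = 48.4138 per 10 000.
Difference = 41.3413 − 48.4138 = -7.0725.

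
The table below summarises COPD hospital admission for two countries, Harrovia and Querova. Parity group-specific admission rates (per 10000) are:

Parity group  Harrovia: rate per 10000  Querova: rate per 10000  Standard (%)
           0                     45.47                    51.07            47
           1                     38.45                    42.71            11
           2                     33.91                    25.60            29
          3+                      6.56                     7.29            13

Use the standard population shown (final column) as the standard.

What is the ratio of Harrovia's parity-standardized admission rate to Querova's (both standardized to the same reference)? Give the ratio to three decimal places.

Standard weights: 0.47, 0.11, 0.29, 0.13.
Harrovia: 0.4700×45.47 + 0.1100×38.45 + 0.2900×33.91 + 0.1300×6.56 = 36.2871 per 10000.
Querova: 0.4700×51.07 + 0.1100×42.71 + 0.2900×25.60 + 0.1300×7.29 = 37.0727 per 10000.
Ratio = 36.2871 ÷ 37.0727 = 0.97881.

0.979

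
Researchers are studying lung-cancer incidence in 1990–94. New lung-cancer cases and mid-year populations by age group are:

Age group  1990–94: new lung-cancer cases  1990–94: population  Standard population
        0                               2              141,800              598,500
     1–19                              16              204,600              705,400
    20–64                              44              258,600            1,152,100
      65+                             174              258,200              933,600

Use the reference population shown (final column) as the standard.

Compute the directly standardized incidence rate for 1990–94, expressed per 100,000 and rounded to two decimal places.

26.22

Age-specific rates per 100,000 for 1990–94: 1.41, 7.82, 17.01, 67.39.
Standard total = 3,389,600; weights = 0.1766, 0.2081, 0.3399, 0.2754.
Standardized rate: 0.1766×1.41 + 0.2081×7.82 + 0.3399×17.01 + 0.2754×67.39 = 26.2208 per 100,000.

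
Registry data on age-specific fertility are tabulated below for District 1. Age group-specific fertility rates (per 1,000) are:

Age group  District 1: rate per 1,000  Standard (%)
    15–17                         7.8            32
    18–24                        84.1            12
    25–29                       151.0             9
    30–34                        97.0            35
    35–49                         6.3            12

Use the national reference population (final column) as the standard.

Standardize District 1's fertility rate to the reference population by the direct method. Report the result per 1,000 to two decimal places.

Standard weights: 0.32, 0.12, 0.09, 0.35, 0.12.
Standardized rate: 0.3200×7.8 + 0.1200×84.1 + 0.0900×151.0 + 0.3500×97.0 + 0.1200×6.3 = 60.8840 per 1,000.

60.88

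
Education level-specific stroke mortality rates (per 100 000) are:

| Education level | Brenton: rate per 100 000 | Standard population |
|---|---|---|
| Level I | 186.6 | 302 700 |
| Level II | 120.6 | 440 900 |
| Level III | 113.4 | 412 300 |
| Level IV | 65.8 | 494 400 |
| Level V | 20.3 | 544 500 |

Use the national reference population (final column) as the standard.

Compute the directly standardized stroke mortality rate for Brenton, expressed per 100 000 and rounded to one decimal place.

91.1

Standard total = 2 194 800; weights = 0.1379, 0.2009, 0.1879, 0.2253, 0.2481.
Standardized rate: 0.1379×186.6 + 0.2009×120.6 + 0.1879×113.4 + 0.2253×65.8 + 0.2481×20.3 = 91.1227 per 100 000.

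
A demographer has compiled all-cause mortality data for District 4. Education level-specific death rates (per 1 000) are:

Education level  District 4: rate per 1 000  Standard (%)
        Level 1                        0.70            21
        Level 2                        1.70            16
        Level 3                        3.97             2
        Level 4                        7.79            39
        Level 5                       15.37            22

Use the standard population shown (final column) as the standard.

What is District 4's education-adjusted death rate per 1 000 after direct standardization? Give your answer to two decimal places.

Standard weights: 0.21, 0.16, 0.02, 0.39, 0.22.
Standardized rate: 0.2100×0.70 + 0.1600×1.70 + 0.0200×3.97 + 0.3900×7.79 + 0.2200×15.37 = 6.9179 per 1 000.

6.92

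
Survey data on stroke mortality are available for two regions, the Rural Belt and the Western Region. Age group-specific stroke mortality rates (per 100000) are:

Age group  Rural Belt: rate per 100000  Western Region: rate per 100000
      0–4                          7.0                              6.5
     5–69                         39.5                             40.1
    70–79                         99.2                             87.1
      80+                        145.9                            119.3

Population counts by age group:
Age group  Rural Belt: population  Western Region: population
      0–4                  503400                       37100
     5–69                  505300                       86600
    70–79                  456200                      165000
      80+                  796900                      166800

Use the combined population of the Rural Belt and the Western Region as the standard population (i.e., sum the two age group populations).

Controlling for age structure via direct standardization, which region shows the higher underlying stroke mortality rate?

Combined standard total = 2717300; weights = 0.1989, 0.2178, 0.2286, 0.3547.
The Rural Belt: 0.1989×7.0 + 0.2178×39.5 + 0.2286×99.2 + 0.3547×145.9 = 84.4185 per 100000.
The Western Region: 0.1989×6.5 + 0.2178×40.1 + 0.2286×87.1 + 0.3547×119.3 = 72.2498 per 100000.
The crude rates (81.80 vs 83.39) would put the Western Region higher, but that reflects its age composition; once standardized to a common age structure, the Rural Belt has the higher underlying rate.

Rural Belt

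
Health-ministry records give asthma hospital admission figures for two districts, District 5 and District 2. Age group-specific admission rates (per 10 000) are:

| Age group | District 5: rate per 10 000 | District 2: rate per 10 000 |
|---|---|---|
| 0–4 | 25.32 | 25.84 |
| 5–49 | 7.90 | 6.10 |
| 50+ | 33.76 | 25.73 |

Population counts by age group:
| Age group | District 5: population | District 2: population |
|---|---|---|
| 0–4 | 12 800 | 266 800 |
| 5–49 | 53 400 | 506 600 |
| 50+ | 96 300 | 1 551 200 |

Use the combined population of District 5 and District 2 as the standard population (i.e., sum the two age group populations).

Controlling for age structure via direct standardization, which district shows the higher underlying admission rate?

Combined standard total = 2 487 100; weights = 0.1124, 0.2252, 0.6624.
District 5: 0.1124×25.32 + 0.2252×7.90 + 0.6624×33.76 = 26.9885 per 10 000.
District 2: 0.1124×25.84 + 0.2252×6.10 + 0.6624×25.73 = 21.3224 per 10 000.

District 5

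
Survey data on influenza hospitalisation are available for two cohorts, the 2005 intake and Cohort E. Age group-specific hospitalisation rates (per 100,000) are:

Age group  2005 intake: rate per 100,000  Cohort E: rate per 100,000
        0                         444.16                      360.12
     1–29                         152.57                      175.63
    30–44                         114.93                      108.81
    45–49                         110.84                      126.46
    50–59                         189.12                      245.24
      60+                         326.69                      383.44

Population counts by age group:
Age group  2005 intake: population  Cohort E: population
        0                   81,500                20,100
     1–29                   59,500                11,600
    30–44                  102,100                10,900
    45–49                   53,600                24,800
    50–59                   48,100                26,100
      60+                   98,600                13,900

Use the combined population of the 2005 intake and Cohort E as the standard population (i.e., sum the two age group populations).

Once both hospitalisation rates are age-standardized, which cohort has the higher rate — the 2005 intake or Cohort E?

Combined standard total = 550,800; weights = 0.1845, 0.1291, 0.2052, 0.1423, 0.1347, 0.2042.
The 2005 intake: 0.1845×444.16 + 0.1291×152.57 + 0.2052×114.93 + 0.1423×110.84 + 0.1347×189.12 + 0.2042×326.69 = 233.1820 per 100,000.
Cohort E: 0.1845×360.12 + 0.1291×175.63 + 0.2052×108.81 + 0.1423×126.46 + 0.1347×245.24 + 0.2042×383.44 = 240.7758 per 100,000.

Cohort E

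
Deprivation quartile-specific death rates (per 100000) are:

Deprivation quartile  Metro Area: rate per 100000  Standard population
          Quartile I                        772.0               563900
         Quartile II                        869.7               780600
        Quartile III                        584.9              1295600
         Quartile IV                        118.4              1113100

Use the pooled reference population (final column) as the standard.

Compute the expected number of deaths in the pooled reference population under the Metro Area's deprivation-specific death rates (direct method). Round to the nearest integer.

Expected deaths = Σ (standard pop × deprivation-specific rate ÷ 100000)
= 563900×772.0/100000 + 780600×869.7/100000 + 1295600×584.9/100000 + 1113100×118.4/100000
= 4353.31 + 6788.88 + 7577.96 + 1317.91 = 20038.06.

20038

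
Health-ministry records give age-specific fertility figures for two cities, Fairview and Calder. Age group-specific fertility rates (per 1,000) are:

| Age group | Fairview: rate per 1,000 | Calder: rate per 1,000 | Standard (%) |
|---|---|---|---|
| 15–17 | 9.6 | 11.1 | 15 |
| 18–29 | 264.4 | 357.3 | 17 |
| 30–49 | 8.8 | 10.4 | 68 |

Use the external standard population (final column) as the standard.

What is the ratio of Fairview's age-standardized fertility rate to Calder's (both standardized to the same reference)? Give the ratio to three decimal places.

Standard weights: 0.15, 0.17, 0.68.
Fairview: 0.1500×9.6 + 0.1700×264.4 + 0.6800×8.8 = 52.3720 per 1,000.
Calder: 0.1500×11.1 + 0.1700×357.3 + 0.6800×10.4 = 69.4780 per 1,000.
Ratio = 52.3720 ÷ 69.4780 = 0.75379.

0.754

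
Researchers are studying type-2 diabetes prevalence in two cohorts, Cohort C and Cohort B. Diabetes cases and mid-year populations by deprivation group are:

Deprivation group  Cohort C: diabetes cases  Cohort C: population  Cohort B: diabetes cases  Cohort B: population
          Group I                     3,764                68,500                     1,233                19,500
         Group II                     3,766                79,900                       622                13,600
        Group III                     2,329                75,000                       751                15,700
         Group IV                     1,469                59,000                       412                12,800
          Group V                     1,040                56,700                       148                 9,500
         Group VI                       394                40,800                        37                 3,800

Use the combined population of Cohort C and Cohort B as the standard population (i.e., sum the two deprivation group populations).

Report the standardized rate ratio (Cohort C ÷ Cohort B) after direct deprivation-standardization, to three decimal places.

Deprivation-specific rates per 1,000 for Cohort C: 54.949, 47.134, 31.053, 24.898, 18.342, 9.657.
For Cohort B: 63.231, 45.735, 47.834, 32.188, 15.579, 9.737.
Combined standard total = 454,800; weights = 0.1935, 0.2056, 0.1994, 0.1579, 0.1456, 0.0981.
Cohort C: 0.1935×54.949 + 0.2056×47.134 + 0.1994×31.053 + 0.1579×24.898 + 0.1456×18.342 + 0.0981×9.657 = 34.0627 per 1,000.
Cohort B: 0.1935×63.231 + 0.2056×45.735 + 0.1994×47.834 + 0.1579×32.188 + 0.1456×15.579 + 0.0981×9.737 = 39.4806 per 1,000.
Ratio = 34.0627 ÷ 39.4806 = 0.86277.

0.863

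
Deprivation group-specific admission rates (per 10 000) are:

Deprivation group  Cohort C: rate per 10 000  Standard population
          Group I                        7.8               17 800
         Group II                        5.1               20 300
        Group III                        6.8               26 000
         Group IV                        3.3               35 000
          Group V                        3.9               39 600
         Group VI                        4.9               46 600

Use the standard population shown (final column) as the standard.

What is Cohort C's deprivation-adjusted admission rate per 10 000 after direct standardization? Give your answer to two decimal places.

4.95

Standard total = 185 300; weights = 0.0961, 0.1096, 0.1403, 0.1889, 0.2137, 0.2515.
Standardized rate: 0.0961×7.8 + 0.1096×5.1 + 0.1403×6.8 + 0.1889×3.3 + 0.2137×3.9 + 0.2515×4.9 = 4.9512 per 10 000.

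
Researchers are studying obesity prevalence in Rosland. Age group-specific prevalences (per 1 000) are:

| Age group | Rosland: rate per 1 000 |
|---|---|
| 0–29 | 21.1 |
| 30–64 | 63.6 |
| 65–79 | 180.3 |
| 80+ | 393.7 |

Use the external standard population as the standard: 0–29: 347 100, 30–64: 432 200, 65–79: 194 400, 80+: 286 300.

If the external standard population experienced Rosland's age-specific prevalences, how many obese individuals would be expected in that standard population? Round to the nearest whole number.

Expected obese individuals = Σ (standard pop × age-specific rate ÷ 1 000)
= 347 100×21.1/1 000 + 432 200×63.6/1 000 + 194 400×180.3/1 000 + 286 300×393.7/1 000
= 7323.81 + 27487.92 + 35050.32 + 112716.31 = 182578.36.

182578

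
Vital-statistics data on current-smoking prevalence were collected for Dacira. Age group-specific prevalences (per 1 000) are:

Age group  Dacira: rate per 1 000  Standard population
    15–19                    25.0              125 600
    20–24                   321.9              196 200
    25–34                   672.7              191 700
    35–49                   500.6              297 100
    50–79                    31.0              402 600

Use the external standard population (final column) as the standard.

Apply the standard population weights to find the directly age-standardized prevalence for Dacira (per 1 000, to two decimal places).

Standard total = 1 213 200; weights = 0.1035, 0.1617, 0.1580, 0.2449, 0.3318.
Standardized rate: 0.1035×25.0 + 0.1617×321.9 + 0.1580×672.7 + 0.2449×500.6 + 0.3318×31.0 = 293.8198 per 1 000.

293.82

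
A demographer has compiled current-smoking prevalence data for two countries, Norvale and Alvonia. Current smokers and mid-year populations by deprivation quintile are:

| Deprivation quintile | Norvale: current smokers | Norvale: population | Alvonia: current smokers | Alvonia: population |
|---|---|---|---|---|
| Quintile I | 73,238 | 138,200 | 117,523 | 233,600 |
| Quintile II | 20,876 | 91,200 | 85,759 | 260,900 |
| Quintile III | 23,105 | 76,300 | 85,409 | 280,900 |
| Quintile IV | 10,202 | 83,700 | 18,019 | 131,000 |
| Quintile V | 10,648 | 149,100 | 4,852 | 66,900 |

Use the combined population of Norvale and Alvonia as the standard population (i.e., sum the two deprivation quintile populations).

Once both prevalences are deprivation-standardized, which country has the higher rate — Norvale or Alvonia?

Alvonia

Deprivation-specific rates per 1,000 for Norvale: 529.942, 228.904, 302.818, 121.888, 71.415.
For Alvonia: 503.095, 328.704, 304.055, 137.550, 72.526.
Combined standard total = 1,511,800; weights = 0.2459, 0.2329, 0.2363, 0.1420, 0.1429.
Norvale: 0.2459×529.942 + 0.2329×228.904 + 0.2363×302.818 + 0.1420×121.888 + 0.1429×71.415 = 282.7033 per 1,000.
Alvonia: 0.2459×503.095 + 0.2329×328.704 + 0.2363×304.055 + 0.1420×137.550 + 0.1429×72.526 = 302.0198 per 1,000.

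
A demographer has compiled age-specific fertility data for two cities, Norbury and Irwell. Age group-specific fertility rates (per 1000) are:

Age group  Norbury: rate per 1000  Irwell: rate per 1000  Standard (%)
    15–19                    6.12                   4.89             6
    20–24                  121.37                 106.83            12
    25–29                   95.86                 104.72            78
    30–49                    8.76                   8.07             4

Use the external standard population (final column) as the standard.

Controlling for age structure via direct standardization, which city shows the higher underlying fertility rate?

Irwell

Standard weights: 0.06, 0.12, 0.78, 0.04.
Norbury: 0.0600×6.12 + 0.1200×121.37 + 0.7800×95.86 + 0.0400×8.76 = 90.0528 per 1000.
Irwell: 0.0600×4.89 + 0.1200×106.83 + 0.7800×104.72 + 0.0400×8.07 = 95.1174 per 1000.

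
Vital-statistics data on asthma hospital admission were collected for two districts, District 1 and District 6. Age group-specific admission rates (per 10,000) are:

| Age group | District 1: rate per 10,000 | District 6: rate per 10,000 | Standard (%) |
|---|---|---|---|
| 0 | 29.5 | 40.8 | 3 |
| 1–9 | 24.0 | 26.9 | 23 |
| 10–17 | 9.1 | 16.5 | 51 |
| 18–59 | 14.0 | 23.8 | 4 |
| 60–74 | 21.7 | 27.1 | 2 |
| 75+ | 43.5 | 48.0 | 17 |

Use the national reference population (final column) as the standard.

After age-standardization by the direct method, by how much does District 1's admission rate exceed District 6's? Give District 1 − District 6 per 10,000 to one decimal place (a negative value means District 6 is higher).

Standard weights: 0.03, 0.23, 0.51, 0.04, 0.02, 0.17.
District 1: 0.0300×29.5 + 0.2300×24.0 + 0.5100×9.1 + 0.0400×14.0 + 0.0200×21.7 + 0.1700×43.5 = 19.4350 per 10,000.
District 6: 0.0300×40.8 + 0.2300×26.9 + 0.5100×16.5 + 0.0400×23.8 + 0.0200×27.1 + 0.1700×48.0 = 25.4800 per 10,000.
Difference = 19.4350 − 25.4800 = -6.0450.

-6.0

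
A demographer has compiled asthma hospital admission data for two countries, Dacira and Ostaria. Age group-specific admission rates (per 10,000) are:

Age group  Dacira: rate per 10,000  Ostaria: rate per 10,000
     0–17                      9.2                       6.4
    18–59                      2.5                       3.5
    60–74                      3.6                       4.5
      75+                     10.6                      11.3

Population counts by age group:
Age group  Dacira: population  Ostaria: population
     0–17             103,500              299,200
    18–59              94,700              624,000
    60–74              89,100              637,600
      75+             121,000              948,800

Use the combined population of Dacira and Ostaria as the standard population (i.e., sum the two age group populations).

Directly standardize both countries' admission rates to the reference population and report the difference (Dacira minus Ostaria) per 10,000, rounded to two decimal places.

Combined standard total = 2,917,900; weights = 0.1380, 0.2463, 0.2490, 0.3666.
Dacira: 0.1380×9.2 + 0.2463×2.5 + 0.2490×3.6 + 0.3666×10.6 = 6.6684 per 10,000.
Ostaria: 0.1380×6.4 + 0.2463×3.5 + 0.2490×4.5 + 0.3666×11.3 = 7.0090 per 10,000.
Difference = 6.6684 − 7.0090 = -0.3407.

-0.34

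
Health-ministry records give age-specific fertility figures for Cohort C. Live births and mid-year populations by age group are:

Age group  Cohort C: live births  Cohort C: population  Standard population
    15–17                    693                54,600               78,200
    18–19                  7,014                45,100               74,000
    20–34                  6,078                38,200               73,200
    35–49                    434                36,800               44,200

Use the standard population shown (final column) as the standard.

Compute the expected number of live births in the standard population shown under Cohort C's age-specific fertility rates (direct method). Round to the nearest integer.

24669

Age-specific rates per 1,000 for Cohort C: 12.692, 155.521, 159.110, 11.793.
Expected live births = Σ (standard pop × age-specific rate ÷ 1,000)
= 78,200×12.692/1,000 + 74,000×155.521/1,000 + 73,200×159.110/1,000 + 44,200×11.793/1,000
= 992.54 + 11508.56 + 11646.85 + 521.27 = 24669.22.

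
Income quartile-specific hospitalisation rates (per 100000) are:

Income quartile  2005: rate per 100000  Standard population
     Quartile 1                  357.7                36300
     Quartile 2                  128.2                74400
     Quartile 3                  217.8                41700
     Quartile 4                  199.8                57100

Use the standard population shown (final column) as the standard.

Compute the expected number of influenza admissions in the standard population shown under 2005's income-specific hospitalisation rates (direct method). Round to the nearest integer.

430

Expected influenza admissions = Σ (standard pop × income-specific rate ÷ 100000)
= 36300×357.7/100000 + 74400×128.2/100000 + 41700×217.8/100000 + 57100×199.8/100000
= 129.85 + 95.38 + 90.82 + 114.09 = 430.13.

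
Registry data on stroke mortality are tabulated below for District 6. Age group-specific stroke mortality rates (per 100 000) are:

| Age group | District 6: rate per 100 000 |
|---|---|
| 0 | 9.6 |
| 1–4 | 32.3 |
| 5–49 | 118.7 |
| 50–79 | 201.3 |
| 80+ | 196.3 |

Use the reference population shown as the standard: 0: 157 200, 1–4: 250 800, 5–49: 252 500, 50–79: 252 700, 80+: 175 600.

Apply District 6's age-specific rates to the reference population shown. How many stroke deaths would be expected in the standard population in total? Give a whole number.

1249

Expected stroke deaths = Σ (standard pop × age-specific rate ÷ 100 000)
= 157 200×9.6/100 000 + 250 800×32.3/100 000 + 252 500×118.7/100 000 + 252 700×201.3/100 000 + 175 600×196.3/100 000
= 15.09 + 81.01 + 299.72 + 508.69 + 344.70 = 1249.20.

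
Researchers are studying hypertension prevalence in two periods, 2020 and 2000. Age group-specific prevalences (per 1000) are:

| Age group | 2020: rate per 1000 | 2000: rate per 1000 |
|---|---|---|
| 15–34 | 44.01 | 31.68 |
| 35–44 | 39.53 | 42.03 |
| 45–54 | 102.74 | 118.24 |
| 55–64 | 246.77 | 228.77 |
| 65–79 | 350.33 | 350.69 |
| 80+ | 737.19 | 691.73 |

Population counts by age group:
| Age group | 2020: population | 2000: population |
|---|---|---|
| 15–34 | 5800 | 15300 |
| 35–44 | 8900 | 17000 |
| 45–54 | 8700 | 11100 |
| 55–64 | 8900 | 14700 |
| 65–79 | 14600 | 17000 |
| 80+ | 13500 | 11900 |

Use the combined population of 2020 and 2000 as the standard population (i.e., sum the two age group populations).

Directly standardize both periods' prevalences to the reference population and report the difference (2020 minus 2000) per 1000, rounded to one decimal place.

9.9

Combined standard total = 147400; weights = 0.1431, 0.1757, 0.1343, 0.1601, 0.2144, 0.1723.
2020: 0.1431×44.01 + 0.1757×39.53 + 0.1343×102.74 + 0.1601×246.77 + 0.2144×350.33 + 0.1723×737.19 = 268.6941 per 1000.
2000: 0.1431×31.68 + 0.1757×42.03 + 0.1343×118.24 + 0.1601×228.77 + 0.2144×350.69 + 0.1723×691.73 = 258.8120 per 1000.
Difference = 268.6941 − 258.8120 = 9.8821.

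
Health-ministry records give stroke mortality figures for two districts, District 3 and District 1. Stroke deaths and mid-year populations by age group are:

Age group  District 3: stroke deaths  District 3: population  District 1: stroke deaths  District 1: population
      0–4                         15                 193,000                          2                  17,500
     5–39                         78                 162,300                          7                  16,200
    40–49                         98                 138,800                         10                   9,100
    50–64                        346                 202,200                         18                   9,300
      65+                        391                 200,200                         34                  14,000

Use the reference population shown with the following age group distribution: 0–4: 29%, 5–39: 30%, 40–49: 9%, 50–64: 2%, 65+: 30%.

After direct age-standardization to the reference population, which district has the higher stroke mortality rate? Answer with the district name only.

Age-specific rates per 100,000 for District 3: 7.77, 48.06, 70.61, 171.12, 195.30.
For District 1: 11.43, 43.21, 109.89, 193.55, 242.86.
Standard weights: 0.29, 0.30, 0.09, 0.02, 0.30.
District 3: 0.2900×7.77 + 0.3000×48.06 + 0.0900×70.61 + 0.0200×171.12 + 0.3000×195.30 = 85.0399 per 100,000.
District 1: 0.2900×11.43 + 0.3000×43.21 + 0.0900×109.89 + 0.0200×193.55 + 0.3000×242.86 = 102.8955 per 100,000.

District 1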